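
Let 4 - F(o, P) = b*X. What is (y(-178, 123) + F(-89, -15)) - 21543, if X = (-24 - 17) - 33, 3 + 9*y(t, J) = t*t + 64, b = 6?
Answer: -158110/9 ≈ -17568.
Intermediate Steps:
y(t, J) = 61/9 + t²/9 (y(t, J) = -⅓ + (t*t + 64)/9 = -⅓ + (t² + 64)/9 = -⅓ + (64 + t²)/9 = -⅓ + (64/9 + t²/9) = 61/9 + t²/9)
X = -74 (X = -41 - 33 = -74)
F(o, P) = 448 (F(o, P) = 4 - 6*(-74) = 4 - 1*(-444) = 4 + 444 = 448)
(y(-178, 123) + F(-89, -15)) - 21543 = ((61/9 + (⅑)*(-178)²) + 448) - 21543 = ((61/9 + (⅑)*31684) + 448) - 21543 = ((61/9 + 31684/9) + 448) - 21543 = (31745/9 + 448) - 21543 = 35777/9 - 21543 = -158110/9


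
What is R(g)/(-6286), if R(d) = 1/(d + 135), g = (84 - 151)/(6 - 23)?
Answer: -17/14847532 ≈ -1.1450e-6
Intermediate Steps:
g = 67/17 (g = -67/(-17) = -67*(-1/17) = 67/17 ≈ 3.9412)
R(d) = 1/(135 + d)
R(g)/(-6286) = 1/((135 + 67/17)*(-6286)) = -1/6286/(2362/17) = (17/2362)*(-1/6286) = -17/14847532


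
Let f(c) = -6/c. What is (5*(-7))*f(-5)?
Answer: -42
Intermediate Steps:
(5*(-7))*f(-5) = (5*(-7))*(-6/(-5)) = -(-210)*(-1)/5 = -35*6/5 = -42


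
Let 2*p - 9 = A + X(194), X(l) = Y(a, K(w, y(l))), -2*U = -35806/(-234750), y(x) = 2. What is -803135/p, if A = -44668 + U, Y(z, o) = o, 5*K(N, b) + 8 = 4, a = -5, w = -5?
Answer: 377071882500/10483905953 ≈ 35.967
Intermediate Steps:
K(N, b) = -⅘ (K(N, b) = -8/5 + (⅕)*4 = -8/5 + ⅘ = -⅘)
U = -17903/234750 (U = -(-17903)/(-234750) = -(-17903)*(-1)/234750 = -½*17903/117375 = -17903/234750 ≈ -0.076264)
X(l) = -⅘
A = -10485830903/234750 (A = -44668 - 17903/234750 = -10485830903/234750 ≈ -44668.)
p = -10483905953/469500 (p = 9/2 + (-10485830903/234750 - ⅘)/2 = 9/2 + (½)*(-10486018703/234750) = 9/2 - 10486018703/469500 = -10483905953/469500 ≈ -22330.)
-803135/p = -803135/(-10483905953/469500) = -803135*(-469500/10483905953) = 377071882500/10483905953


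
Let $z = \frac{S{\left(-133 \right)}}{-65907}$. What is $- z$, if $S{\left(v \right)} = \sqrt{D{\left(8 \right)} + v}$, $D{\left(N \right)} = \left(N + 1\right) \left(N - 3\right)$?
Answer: $\frac{2 i \sqrt{22}}{65907} \approx 0.00014233 i$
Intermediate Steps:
$D{\left(N \right)} = \left(1 + N\right) \left(-3 + N\right)$
$S{\left(v \right)} = \sqrt{45 + v}$ ($S{\left(v \right)} = \sqrt{\left(-3 + 8^{2} - 16\right) + v} = \sqrt{\left(-3 + 64 - 16\right) + v} = \sqrt{45 + v}$)
$z = - \frac{2 i \sqrt{22}}{65907}$ ($z = \frac{\sqrt{45 - 133}}{-65907} = \sqrt{-88} \left(- \frac{1}{65907}\right) = 2 i \sqrt{22} \left(- \frac{1}{65907}\right) = - \frac{2 i \sqrt{22}}{65907} \approx - 0.00014233 i$)
$- z = - \frac{\left(-2\right) i \sqrt{22}}{65907} = \frac{2 i \sqrt{22}}{65907}$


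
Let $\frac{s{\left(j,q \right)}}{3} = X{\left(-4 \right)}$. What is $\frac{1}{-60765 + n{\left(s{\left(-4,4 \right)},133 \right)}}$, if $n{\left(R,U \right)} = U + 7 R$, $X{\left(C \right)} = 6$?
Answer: $- \frac{1}{60506} \approx -1.6527 \cdot 10^{-5}$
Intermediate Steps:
$s{\left(j,q \right)} = 18$ ($s{\left(j,q \right)} = 3 \cdot 6 = 18$)
$\frac{1}{-60765 + n{\left(s{\left(-4,4 \right)},133 \right)}} = \frac{1}{-60765 + \left(133 + 7 \cdot 18\right)} = \frac{1}{-60765 + \left(133 + 126\right)} = \frac{1}{-60765 + 259} = \frac{1}{-60506} = - \frac{1}{60506}$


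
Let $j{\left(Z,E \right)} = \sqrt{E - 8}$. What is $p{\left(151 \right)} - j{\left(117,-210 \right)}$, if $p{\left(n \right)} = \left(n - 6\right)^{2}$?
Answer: $21025 - i \sqrt{218} \approx 21025.0 - 14.765 i$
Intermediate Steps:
$j{\left(Z,E \right)} = \sqrt{-8 + E}$
$p{\left(n \right)} = \left(-6 + n\right)^{2}$
$p{\left(151 \right)} - j{\left(117,-210 \right)} = \left(-6 + 151\right)^{2} - \sqrt{-8 - 210} = 145^{2} - \sqrt{-218} = 21025 - i \sqrt{218}$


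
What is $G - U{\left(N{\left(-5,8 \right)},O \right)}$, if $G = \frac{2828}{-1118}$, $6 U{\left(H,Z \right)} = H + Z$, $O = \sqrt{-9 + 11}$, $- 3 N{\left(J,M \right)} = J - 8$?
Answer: $- \frac{32719}{10062} - \frac{\sqrt{2}}{6} \approx -3.4874$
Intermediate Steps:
$N{\left(J,M \right)} = \frac{8}{3} - \frac{J}{3}$ ($N{\left(J,M \right)} = - \frac{J - 8}{3} = - \frac{-8 + J}{3} = \frac{8}{3} - \frac{J}{3}$)
$O = \sqrt{2} \approx 1.4142$
$U{\left(H,Z \right)} = \frac{H}{6} + \frac{Z}{6}$ ($U{\left(H,Z \right)} = \frac{H + Z}{6} = \frac{H}{6} + \frac{Z}{6}$)
$G = - \frac{1414}{559}$ ($G = 2828 \left(- \frac{1}{1118}\right) = - \frac{1414}{559} \approx -2.5295$)
$G - U{\left(N{\left(-5,8 \right)},O \right)} = - \frac{1414}{559} - \left(\frac{\frac{8}{3} - - \frac{5}{3}}{6} + \frac{\sqrt{2}}{6}\right) = - \frac{1414}{559} - \left(\frac{\frac{8}{3} + \frac{5}{3}}{6} + \frac{\sqrt{2}}{6}\right) = - \frac{1414}{559} - \left(\frac{1}{6} \cdot \frac{13}{3} + \frac{\sqrt{2}}{6}\right) = - \frac{1414}{559} - \left(\frac{13}{18} + \frac{\sqrt{2}}{6}\right) = - \frac{32719}{10062} - \frac{\sqrt{2}}{6}$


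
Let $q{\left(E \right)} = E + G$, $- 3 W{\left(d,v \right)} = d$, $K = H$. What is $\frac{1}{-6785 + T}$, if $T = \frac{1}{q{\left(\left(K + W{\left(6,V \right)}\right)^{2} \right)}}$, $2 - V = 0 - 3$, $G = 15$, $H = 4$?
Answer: $- \frac{19}{128914} \approx -0.00014739$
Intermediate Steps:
$K = 4$
$V = 5$ ($V = 2 - \left(0 - 3\right) = 2 - -3 = 2 + 3 = 5$)
$W{\left(d,v \right)} = - \frac{d}{3}$
$q{\left(E \right)} = 15 + E$ ($q{\left(E \right)} = E + 15 = 15 + E$)
$T = \frac{1}{19}$ ($T = \frac{1}{15 + \left(4 - 2\right)^{2}} = \frac{1}{15 + 2^{2}} = \frac{1}{15 + 4} = \frac{1}{19} \approx 0.052632$)
$\frac{1}{-6785 + T} = \frac{1}{-6785 + \frac{1}{19}} = \frac{1}{- \frac{128914}{19}} = - \frac{19}{128914}$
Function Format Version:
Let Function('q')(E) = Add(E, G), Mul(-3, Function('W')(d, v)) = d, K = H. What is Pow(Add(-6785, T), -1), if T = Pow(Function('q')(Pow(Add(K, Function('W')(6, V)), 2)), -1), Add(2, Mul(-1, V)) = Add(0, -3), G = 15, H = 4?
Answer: Rational(-19, 128914) ≈ -0.00014739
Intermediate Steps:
K = 4
V = 5 (V = Add(2, Mul(-1, Add(0, -3))) = Add(2, Mul(-1, -3)) = Add(2, 3) = 5)
Function('W')(d, v) = Mul(Rational(-1, 3), d)
Function('q')(E) = Add(15, E) (Function('q')(E) = Add(E, 15) = Add(15, E))
T = Rational(1, 19) (T = Pow(Add(15, Pow(Add(4, Mul(Rational(-1, 3), 6)), 2)), -1) = Pow(Add(15, Pow(Add(4, -2), 2)), -1) = Pow(Add(15, Pow(2, 2)), -1) = Pow(Add(15, 4), -1) = Pow(19, -1) = Rational(1, 19) ≈ 0.052632)
Pow(Add(-6785, T), -1) = Pow(Add(-6785, Rational(1, 19)), -1) = Pow(Rational(-128914, 19), -1) = Rational(-19, 128914)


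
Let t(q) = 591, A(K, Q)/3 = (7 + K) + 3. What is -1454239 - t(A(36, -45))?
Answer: -1454830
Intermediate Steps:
A(K, Q) = 30 + 3*K (A(K, Q) = 3*((7 + K) + 3) = 3*(10 + K) = 30 + 3*K)
-1454239 - t(A(36, -45)) = -1454239 - 1*591 = -1454239 - 591 = -1454830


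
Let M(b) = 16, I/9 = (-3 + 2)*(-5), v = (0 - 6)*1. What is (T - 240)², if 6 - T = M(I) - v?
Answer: 65536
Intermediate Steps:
v = -6 (v = -6*1 = -6)
I = 45 (I = 9*((-3 + 2)*(-5)) = 9*(-1*(-5)) = 9*5 = 45)
T = -16 (T = 6 - (16 - 1*(-6)) = 6 - (16 + 6) = 6 - 1*22 = 6 - 22 = -16)
(T - 240)² = (-16 - 240)² = (-256)² = 65536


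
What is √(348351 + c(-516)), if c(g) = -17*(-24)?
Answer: 3*√38751 ≈ 590.56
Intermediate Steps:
c(g) = 408
√(348351 + c(-516)) = √(348351 + 408) = √348759 = 3*√38751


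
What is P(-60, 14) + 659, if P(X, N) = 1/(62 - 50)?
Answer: 7909/12 ≈ 659.08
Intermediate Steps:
P(X, N) = 1/12
P(-60, 14) + 659 = 1/12 + 659 = 7909/12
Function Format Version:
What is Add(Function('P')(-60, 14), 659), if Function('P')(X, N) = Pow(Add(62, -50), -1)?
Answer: Rational(7909, 12) ≈ 659.08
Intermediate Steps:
Function('P')(X, N) = Rational(1, 12) (Function('P')(X, N) = Pow(12, -1) = Rational(1, 12))
Add(Function('P')(-60, 14), 659) = Add(Rational(1, 12), 659) = Rational(7909, 12)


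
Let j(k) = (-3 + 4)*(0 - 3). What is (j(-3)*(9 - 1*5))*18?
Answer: -216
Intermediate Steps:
j(k) = -3 (j(k) = 1*(-3) = -3)
(j(-3)*(9 - 1*5))*18 = -3*(9 - 1*5)*18 = -3*(9 - 5)*18 = -3*4*18 = -12*18 = -216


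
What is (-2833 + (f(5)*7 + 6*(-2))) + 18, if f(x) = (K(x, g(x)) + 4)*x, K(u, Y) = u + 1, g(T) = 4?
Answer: -2477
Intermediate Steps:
K(u, Y) = 1 + u
f(x) = x*(5 + x) (f(x) = ((1 + x) + 4)*x = (5 + x)*x = x*(5 + x))
(-2833 + (f(5)*7 + 6*(-2))) + 18 = (-2833 + ((5*(5 + 5))*7 + 6*(-2))) + 18 = (-2833 + ((5*10)*7 - 12)) + 18 = (-2833 + (50*7 - 12)) + 18 = (-2833 + (350 - 12)) + 18 = (-2833 + 338) + 18 = -2495 + 18 = -2477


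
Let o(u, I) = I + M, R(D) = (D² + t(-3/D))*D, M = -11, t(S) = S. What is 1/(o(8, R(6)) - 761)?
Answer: -1/559 ≈ -0.0017889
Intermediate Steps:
R(D) = D*(D² - 3/D) (R(D) = (D² - 3/D)*D = D*(D² - 3/D))
o(u, I) = -11 + I (o(u, I) = I - 11 = -11 + I)
1/(o(8, R(6)) - 761) = 1/((-11 + (-3 + 6³)) - 761) = 1/((-11 + (-3 + 216)) - 761) = 1/((-11 + 213) - 761) = 1/(202 - 761) = 1/(-559) = -1/559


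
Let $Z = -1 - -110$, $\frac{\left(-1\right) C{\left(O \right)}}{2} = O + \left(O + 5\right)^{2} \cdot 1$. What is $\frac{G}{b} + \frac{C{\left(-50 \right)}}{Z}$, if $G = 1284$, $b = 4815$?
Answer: $- \frac{58814}{1635} \approx -35.972$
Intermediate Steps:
$C{\left(O \right)} = - 2 O - 2 \left(5 + O\right)^{2}$ ($C{\left(O \right)} = - 2 \left(O + \left(O + 5\right)^{2} \cdot 1\right) = - 2 \left(O + \left(5 + O\right)^{2} \cdot 1\right) = - 2 \left(O + \left(5 + O\right)^{2}\right) = - 2 O - 2 \left(5 + O\right)^{2}$)
$Z = 109$ ($Z = -1 + 110 = 109$)
$\frac{G}{b} + \frac{C{\left(-50 \right)}}{Z} = \frac{1284}{4815} + \frac{\left(-2\right) \left(-50\right) - 2 \left(5 - 50\right)^{2}}{109} = 1284 \cdot \frac{1}{4815} + \left(100 - 2 \left(-45\right)^{2}\right) \frac{1}{109} = \frac{4}{15} + \left(100 - 4050\right) \frac{1}{109} = \frac{4}{15} - \frac{3950}{109} = - \frac{58814}{1635}$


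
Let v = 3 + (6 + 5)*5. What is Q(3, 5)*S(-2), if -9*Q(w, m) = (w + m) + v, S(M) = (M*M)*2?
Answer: -176/3 ≈ -58.667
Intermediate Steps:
S(M) = 2*M² (S(M) = M²*2 = 2*M²)
v = 58 (v = 3 + 11*5 = 3 + 55 = 58)
Q(w, m) = -58/9 - m/9 - w/9 (Q(w, m) = -((w + m) + 58)/9 = -((m + w) + 58)/9 = -(58 + m + w)/9 = -58/9 - m/9 - w/9)
Q(3, 5)*S(-2) = (-58/9 - ⅑*5 - ⅑*3)*(2*(-2)²) = (-58/9 - 5/9 - ⅓)*(2*4) = -22/3*8 = -176/3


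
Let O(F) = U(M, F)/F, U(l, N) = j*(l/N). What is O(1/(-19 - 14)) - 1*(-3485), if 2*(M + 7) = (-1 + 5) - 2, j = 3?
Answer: -16117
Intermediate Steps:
M = -6 (M = -7 + ((-1 + 5) - 2)/2 = -7 + (4 - 2)/2 = -7 + (1/2)*2 = -7 + 1 = -6)
U(l, N) = 3*l/N (U(l, N) = 3*(l/N) = 3*l/N)
O(F) = -18/F**2 (O(F) = (3*(-6)/F)/F = (-18/F)/F = -18/F**2)
O(1/(-19 - 14)) - 1*(-3485) = -18*(-19 - 14)**2 - 1*(-3485) = -18/(1/(-33))**2 + 3485 = -18/(-1/33)**2 + 3485 = -18*1089 + 3485 = -19602 + 3485 = -16117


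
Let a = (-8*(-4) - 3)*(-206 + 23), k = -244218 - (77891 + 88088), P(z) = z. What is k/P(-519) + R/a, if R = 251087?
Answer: 682200442/918111 ≈ 743.05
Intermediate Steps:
k = -410197 (k = -244218 - 1*165979 = -244218 - 165979 = -410197)
a = -5307 (a = (32 - 3)*(-183) = 29*(-183) = -5307)
k/P(-519) + R/a = -410197/(-519) + 251087/(-5307) = -410197*(-1/519) + 251087*(-1/5307) = 410197/519 - 251087/5307 = 682200442/918111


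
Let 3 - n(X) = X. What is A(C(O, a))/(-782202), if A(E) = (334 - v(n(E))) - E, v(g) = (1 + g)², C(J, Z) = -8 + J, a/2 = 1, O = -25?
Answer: 167/130367 ≈ 0.0012810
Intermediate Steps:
n(X) = 3 - X
a = 2 (a = 2*1 = 2)
A(E) = 334 - E - (4 - E)² (A(E) = (334 - (1 + (3 - E))²) - E = (334 - (4 - E)²) - E = 334 - E - (4 - E)²)
A(C(O, a))/(-782202) = (334 - (-8 - 25) - (-4 + (-8 - 25))²)/(-782202) = (334 - 1*(-33) - (-4 - 33)²)*(-1/782202) = (334 + 33 - 1*(-37)²)*(-1/782202) = (334 + 33 - 1*1369)*(-1/782202) = (334 + 33 - 1369)*(-1/782202) = -1002*(-1/782202) = 167/130367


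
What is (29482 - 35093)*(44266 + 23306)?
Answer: -379146492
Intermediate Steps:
(29482 - 35093)*(44266 + 23306) = -5611*67572 = -379146492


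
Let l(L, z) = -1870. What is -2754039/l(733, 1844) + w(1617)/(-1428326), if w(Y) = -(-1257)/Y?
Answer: 48187402463939/32719377845 ≈ 1472.7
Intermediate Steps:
w(Y) = 1257/Y
-2754039/l(733, 1844) + w(1617)/(-1428326) = -2754039/(-1870) + (1257/1617)/(-1428326) = -2754039*(-1/1870) + (1257*(1/1617))*(-1/1428326) = 2754039/1870 + (419/539)*(-1/1428326) = 2754039/1870 - 419/769867714 = 48187402463939/32719377845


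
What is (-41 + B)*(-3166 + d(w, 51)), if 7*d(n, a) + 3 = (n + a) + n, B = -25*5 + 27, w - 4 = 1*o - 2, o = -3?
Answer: 3074124/7 ≈ 4.3916e+5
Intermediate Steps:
w = -1 (w = 4 + (1*(-3) - 2) = 4 + (-3 - 2) = 4 - 5 = -1)
B = -98 (B = -125 + 27 = -98)
d(n, a) = -3/7 + a/7 + 2*n/7 (d(n, a) = -3/7 + ((n + a) + n)/7 = -3/7 + ((a + n) + n)/7 = -3/7 + (a + 2*n)/7 = -3/7 + (a/7 + 2*n/7) = -3/7 + a/7 + 2*n/7)
(-41 + B)*(-3166 + d(w, 51)) = (-41 - 98)*(-3166 + (-3/7 + (⅐)*51 + (2/7)*(-1))) = -139*(-3166 + (-3/7 + 51/7 - 2/7)) = -139*(-3166 + 46/7) = -139*(-22116/7) = 3074124/7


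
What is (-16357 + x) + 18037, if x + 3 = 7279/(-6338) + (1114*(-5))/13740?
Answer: 3647618828/2177103 ≈ 1675.4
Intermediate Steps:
x = -9914212/2177103 (x = -3 + (7279/(-6338) + (1114*(-5))/13740) = -3 + (7279*(-1/6338) - 5570*1/13740) = -3 + (-7279/6338 - 557/1374) = -3 - 3382903/2177103 = -9914212/2177103 ≈ -4.5539)
(-16357 + x) + 18037 = (-16357 - 9914212/2177103) + 18037 = -35620787983/2177103 + 18037 = 3647618828/2177103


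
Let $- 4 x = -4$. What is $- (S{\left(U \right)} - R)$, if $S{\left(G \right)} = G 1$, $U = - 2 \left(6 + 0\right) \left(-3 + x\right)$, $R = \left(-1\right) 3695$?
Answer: $-3719$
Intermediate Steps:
$R = -3695$
$x = 1$ ($x = \left(- \frac{1}{4}\right) \left(-4\right) = 1$)
$U = 24$ ($U = - 2 \left(6 + 0\right) \left(-3 + 1\right) = \left(-2\right) 6 \left(-2\right) = \left(-12\right) \left(-2\right) = 24$)
$S{\left(G \right)} = G$
$- (S{\left(U \right)} - R) = - (24 - -3695) = - (24 + 3695) = \left(-1\right) 3719 = -3719$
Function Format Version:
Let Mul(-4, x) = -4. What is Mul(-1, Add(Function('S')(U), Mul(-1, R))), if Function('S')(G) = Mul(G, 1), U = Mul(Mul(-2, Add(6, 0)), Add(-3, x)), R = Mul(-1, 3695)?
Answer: -3719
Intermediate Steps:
R = -3695
x = 1 (x = Mul(Rational(-1, 4), -4) = 1)
U = 24 (U = Mul(Mul(-2, Add(6, 0)), Add(-3, 1)) = Mul(Mul(-2, 6), -2) = Mul(-12, -2) = 24)
Function('S')(G) = G
Mul(-1, Add(Function('S')(U), Mul(-1, R))) = Mul(-1, Add(24, Mul(-1, -3695))) = Mul(-1, Add(24, 3695)) = Mul(-1, 3719) = -3719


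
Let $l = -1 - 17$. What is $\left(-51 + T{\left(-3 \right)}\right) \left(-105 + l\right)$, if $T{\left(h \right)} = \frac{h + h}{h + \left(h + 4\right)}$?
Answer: $5904$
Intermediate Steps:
$T{\left(h \right)} = \frac{2 h}{4 + 2 h}$ ($T{\left(h \right)} = \frac{2 h}{h + \left(4 + h\right)} = \frac{2 h}{4 + 2 h}$)
$l = -18$ ($l = -1 - 17 = -18$)
$\left(-51 + T{\left(-3 \right)}\right) \left(-105 + l\right) = \left(-51 - \frac{3}{2 - 3}\right) \left(-105 - 18\right) = \left(-51 - \frac{3}{-1}\right) \left(-123\right) = \left(-51 - -3\right) \left(-123\right) = \left(-51 + 3\right) \left(-123\right) = \left(-48\right) \left(-123\right) = 5904$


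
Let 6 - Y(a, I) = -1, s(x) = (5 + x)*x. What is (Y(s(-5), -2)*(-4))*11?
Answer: -308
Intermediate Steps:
s(x) = x*(5 + x)
Y(a, I) = 7 (Y(a, I) = 6 - 1*(-1) = 6 + 1 = 7)
(Y(s(-5), -2)*(-4))*11 = (7*(-4))*11 = -28*11 = -308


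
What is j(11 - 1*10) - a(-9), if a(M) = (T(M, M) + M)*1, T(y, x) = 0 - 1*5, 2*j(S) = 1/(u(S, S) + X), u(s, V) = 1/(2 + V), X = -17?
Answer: 1397/100 ≈ 13.970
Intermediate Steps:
j(S) = 1/(2*(-17 + 1/(2 + S))) (j(S) = 1/(2*(1/(2 + S) - 17)) = 1/(2*(-17 + 1/(2 + S))))
T(y, x) = -5 (T(y, x) = 0 - 5 = -5)
a(M) = -5 + M (a(M) = (-5 + M)*1 = -5 + M)
j(11 - 1*10) - a(-9) = (-2 - (11 - 1*10))/(2*(33 + 17*(11 - 1*10))) - (-5 - 9) = (-2 - (11 - 10))/(2*(33 + 17*(11 - 10))) - 1*(-14) = (-2 - 1*1)/(2*(33 + 17*1)) + 14 = (-2 - 1)/(2*(33 + 17)) + 14 = (1/2)*(-3)/50 + 14 = (1/2)*(1/50)*(-3) + 14 = -3/100 + 14 = 1397/100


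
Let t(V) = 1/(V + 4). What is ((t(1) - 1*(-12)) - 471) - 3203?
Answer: -18309/5 ≈ -3661.8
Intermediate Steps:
t(V) = 1/(4 + V)
((t(1) - 1*(-12)) - 471) - 3203 = ((1/(4 + 1) - 1*(-12)) - 471) - 3203 = ((1/5 + 12) - 471) - 3203 = ((⅕ + 12) - 471) - 3203 = (61/5 - 471) - 3203 = -2294/5 - 3203 = -18309/5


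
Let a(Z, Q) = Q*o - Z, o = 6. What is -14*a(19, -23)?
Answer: 2198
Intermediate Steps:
a(Z, Q) = -Z + 6*Q (a(Z, Q) = Q*6 - Z = 6*Q - Z = -Z + 6*Q)
-14*a(19, -23) = -14*(-1*19 + 6*(-23)) = -14*(-19 - 138) = -14*(-157) = 2198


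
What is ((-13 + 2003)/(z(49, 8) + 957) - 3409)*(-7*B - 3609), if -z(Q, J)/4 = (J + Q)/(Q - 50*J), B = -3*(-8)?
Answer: 288357765555/22409 ≈ 1.2868e+7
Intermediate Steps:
B = 24
z(Q, J) = -4*(J + Q)/(Q - 50*J)
((-13 + 2003)/(z(49, 8) + 957) - 3409)*(-7*B - 3609) = ((-13 + 2003)/(4*(8 + 49)/(-1*49 + 50*8) + 957) - 3409)*(-7*24 - 3609) = (1990/(4*57/(-49 + 400) + 957) - 3409)*(-168 - 3609) = (1990/(4*57/351 + 957) - 3409)*(-3777) = (1990/(4*(1/351)*57 + 957) - 3409)*(-3777) = (1990/(76/117 + 957) - 3409)*(-3777) = (1990/(112045/117) - 3409)*(-3777) = (1990*(117/112045) - 3409)*(-3777) = (46566/22409 - 3409)*(-3777) = -76345715/22409*(-3777) = 288357765555/22409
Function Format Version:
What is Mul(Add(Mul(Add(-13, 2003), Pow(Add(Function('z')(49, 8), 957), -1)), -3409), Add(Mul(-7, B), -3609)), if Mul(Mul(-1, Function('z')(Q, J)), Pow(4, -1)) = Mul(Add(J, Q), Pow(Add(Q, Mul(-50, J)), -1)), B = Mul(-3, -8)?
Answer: Rational(288357765555, 22409) ≈ 1.2868e+7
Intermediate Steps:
B = 24
Function('z')(Q, J) = Mul(-4, Pow(Add(Q, Mul(-50, J)), -1), Add(J, Q)) (Function('z')(Q, J) = Mul(-4, Mul(Add(J, Q), Pow(Add(Q, Mul(-50, J)), -1))) = Mul(-4, Mul(Pow(Add(Q, Mul(-50, J)), -1), Add(J, Q))) = Mul(-4, Pow(Add(Q, Mul(-50, J)), -1), Add(J, Q)))
Mul(Add(Mul(Add(-13, 2003), Pow(Add(Function('z')(49, 8), 957), -1)), -3409), Add(Mul(-7, B), -3609)) = Mul(Add(Mul(Add(-13, 2003), Pow(Add(Mul(4, Pow(Add(Mul(-1, 49), Mul(50, 8)), -1), Add(8, 49)), 957), -1)), -3409), Add(Mul(-7, 24), -3609)) = Mul(Add(Mul(1990, Pow(Add(Mul(4, Pow(Add(-49, 400), -1), 57), 957), -1)), -3409), Add(-168, -3609)) = Mul(Add(Mul(1990, Pow(Add(Mul(4, Pow(351, -1), 57), 957), -1)), -3409), -3777) = Mul(Add(Mul(1990, Pow(Add(Mul(4, Rational(1, 351), 57), 957), -1)), -3409), -3777) = Mul(Add(Mul(1990, Pow(Add(Rational(76, 117), 957), -1)), -3409), -3777) = Mul(Add(Mul(1990, Pow(Rational(112045, 117), -1)), -3409), -3777) = Mul(Add(Mul(1990, Rational(117, 112045)), -3409), -3777) = Mul(Add(Rational(46566, 22409), -3409), -3777) = Mul(Rational(-76345715, 22409), -3777) = Rational(288357765555, 22409)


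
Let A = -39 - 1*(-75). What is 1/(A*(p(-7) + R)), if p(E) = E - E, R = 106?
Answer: 1/3816 ≈ 0.00026205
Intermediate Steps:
p(E) = 0
A = 36 (A = -39 + 75 = 36)
1/(A*(p(-7) + R)) = 1/(36*(0 + 106)) = 1/(36*106) = 1/3816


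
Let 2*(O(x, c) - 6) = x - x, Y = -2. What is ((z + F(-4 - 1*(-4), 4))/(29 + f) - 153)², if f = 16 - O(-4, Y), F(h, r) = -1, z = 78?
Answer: 34692100/1521 ≈ 22809.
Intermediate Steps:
O(x, c) = 6 (O(x, c) = 6 + (x - x)/2 = 6 + (½)*0 = 6 + 0 = 6)
f = 10 (f = 16 - 1*6 = 16 - 6 = 10)
((z + F(-4 - 1*(-4), 4))/(29 + f) - 153)² = ((78 - 1)/(29 + 10) - 153)² = (77/39 - 153)² = (-5890/39)² = 34692100/1521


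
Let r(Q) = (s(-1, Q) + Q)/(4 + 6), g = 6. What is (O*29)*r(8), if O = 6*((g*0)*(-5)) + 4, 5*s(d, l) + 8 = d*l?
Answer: 1392/25 ≈ 55.680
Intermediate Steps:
s(d, l) = -8/5 + d*l/5 (s(d, l) = -8/5 + (d*l)/5 = -8/5 + d*l/5)
O = 4 (O = 6*((6*0)*(-5)) + 4 = 6*(0*(-5)) + 4 = 6*0 + 4 = 0 + 4 = 4)
r(Q) = -4/25 + 2*Q/25 (r(Q) = ((-8/5 + (⅕)*(-1)*Q) + Q)/(4 + 6) = ((-8/5 - Q/5) + Q)/10 = (-8/5 + 4*Q/5)*(⅒) = -4/25 + 2*Q/25)
(O*29)*r(8) = (4*29)*(-4/25 + (2/25)*8) = 116*(-4/25 + 16/25) = 116*(12/25) = 1392/25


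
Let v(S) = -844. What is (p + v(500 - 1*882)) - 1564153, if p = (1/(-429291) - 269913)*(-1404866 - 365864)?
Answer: 205175976533382193/429291 ≈ 4.7794e+11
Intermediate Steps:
p = 205176648372509320/429291 (p = (-1/429291 - 269913)*(-1770730) = -115871221684/429291*(-1770730) = 205176648372509320/429291 ≈ 4.7794e+11)
(p + v(500 - 1*882)) - 1564153 = (205176648372509320/429291 - 844) - 1564153 = 205176648010187716/429291 - 1564153 = 205175976533382193/429291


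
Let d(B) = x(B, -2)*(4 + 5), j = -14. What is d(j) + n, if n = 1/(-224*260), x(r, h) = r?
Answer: -7338241/58240 ≈ -126.00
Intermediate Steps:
d(B) = 9*B (d(B) = B*(4 + 5) = B*9 = 9*B)
n = -1/58240 (n = -1/224*1/260 = -1/58240 ≈ -1.7170e-5)
d(j) + n = 9*(-14) - 1/58240 = -126 - 1/58240 = -7338241/58240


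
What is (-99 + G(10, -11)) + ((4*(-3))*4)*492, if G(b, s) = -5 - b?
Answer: -23730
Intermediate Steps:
(-99 + G(10, -11)) + ((4*(-3))*4)*492 = (-99 + (-5 - 1*10)) + ((4*(-3))*4)*492 = (-99 + (-5 - 10)) - 12*4*492 = (-99 - 15) - 48*492 = -114 - 23616 = -23730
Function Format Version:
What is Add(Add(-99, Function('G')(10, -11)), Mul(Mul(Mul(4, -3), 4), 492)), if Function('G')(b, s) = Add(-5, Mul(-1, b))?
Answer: -23730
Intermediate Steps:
Add(Add(-99, Function('G')(10, -11)), Mul(Mul(Mul(4, -3), 4), 492)) = Add(Add(-99, Add(-5, Mul(-1, 10))), Mul(Mul(Mul(4, -3), 4), 492)) = Add(Add(-99, Add(-5, -10)), Mul(Mul(-12, 4), 492)) = Add(Add(-99, -15), Mul(-48, 492)) = Add(-114, -23616) = -23730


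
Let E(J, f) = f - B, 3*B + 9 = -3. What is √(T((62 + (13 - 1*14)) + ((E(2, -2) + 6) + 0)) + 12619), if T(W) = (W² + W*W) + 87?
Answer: 2*√5557 ≈ 149.09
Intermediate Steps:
B = -4 (B = -3 + (⅓)*(-3) = -3 - 1 = -4)
E(J, f) = 4 + f (E(J, f) = f - 1*(-4) = f + 4 = 4 + f)
T(W) = 87 + 2*W² (T(W) = (W² + W²) + 87 = 2*W² + 87 = 87 + 2*W²)
√(T((62 + (13 - 1*14)) + ((E(2, -2) + 6) + 0)) + 12619) = √((87 + 2*((62 + (13 - 1*14)) + (((4 - 2) + 6) + 0))²) + 12619) = √((87 + 2*((62 + (13 - 14)) + ((2 + 6) + 0))²) + 12619) = √((87 + 2*((62 - 1) + (8 + 0))²) + 12619) = √((87 + 2*(61 + 8)²) + 12619) = √((87 + 2*69²) + 12619) = √((87 + 2*4761) + 12619) = √((87 + 9522) + 12619) = √(9609 + 12619) = √22228 = 2*√5557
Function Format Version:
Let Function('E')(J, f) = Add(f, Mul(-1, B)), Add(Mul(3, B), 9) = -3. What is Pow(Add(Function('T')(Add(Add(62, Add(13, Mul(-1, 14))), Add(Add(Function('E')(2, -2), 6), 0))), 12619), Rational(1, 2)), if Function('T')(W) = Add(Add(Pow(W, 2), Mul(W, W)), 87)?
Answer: Mul(2, Pow(5557, Rational(1, 2))) ≈ 149.09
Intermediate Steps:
B = -4 (B = Add(-3, Mul(Rational(1, 3), -3)) = Add(-3, -1) = -4)
Function('E')(J, f) = Add(4, f) (Function('E')(J, f) = Add(f, Mul(-1, -4)) = Add(f, 4) = Add(4, f))
Function('T')(W) = Add(87, Mul(2, Pow(W, 2))) (Function('T')(W) = Add(Add(Pow(W, 2), Pow(W, 2)), 87) = Add(Mul(2, Pow(W, 2)), 87) = Add(87, Mul(2, Pow(W, 2))))
Pow(Add(Function('T')(Add(Add(62, Add(13, Mul(-1, 14))), Add(Add(Function('E')(2, -2), 6), 0))), 12619), Rational(1, 2)) = Pow(Add(Add(87, Mul(2, Pow(Add(Add(62, Add(13, Mul(-1, 14))), Add(Add(Add(4, -2), 6), 0)), 2))), 12619), Rational(1, 2)) = Pow(Add(Add(87, Mul(2, Pow(Add(Add(62, Add(13, -14)), Add(Add(2, 6), 0)), 2))), 12619), Rational(1, 2)) = Pow(Add(Add(87, Mul(2, Pow(Add(Add(62, -1), Add(8, 0)), 2))), 12619), Rational(1, 2)) = Pow(Add(Add(87, Mul(2, Pow(Add(61, 8), 2))), 12619), Rational(1, 2)) = Pow(Add(Add(87, Mul(2, Pow(69, 2))), 12619), Rational(1, 2)) = Pow(Add(Add(87, Mul(2, 4761)), 12619), Rational(1, 2)) = Pow(Add(Add(87, 9522), 12619), Rational(1, 2)) = Pow(Add(9609, 12619), Rational(1, 2)) = Pow(22228, Rational(1, 2)) = Mul(2, Pow(5557, Rational(1, 2)))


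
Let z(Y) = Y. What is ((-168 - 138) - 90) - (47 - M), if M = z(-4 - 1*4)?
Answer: -451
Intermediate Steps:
M = -8 (M = -4 - 1*4 = -4 - 4 = -8)
((-168 - 138) - 90) - (47 - M) = ((-168 - 138) - 90) - (47 - 1*(-8)) = (-306 - 90) - (47 + 8) = -396 - 1*55 = -396 - 55 = -451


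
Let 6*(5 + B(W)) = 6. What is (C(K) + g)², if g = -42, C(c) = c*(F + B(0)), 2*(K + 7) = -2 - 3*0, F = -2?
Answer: 36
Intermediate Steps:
K = -8 (K = -7 + (-2 - 3*0)/2 = -7 + (-2 + 0)/2 = -7 + (½)*(-2) = -7 - 1 = -8)
B(W) = -4 (B(W) = -5 + (⅙)*6 = -5 + 1 = -4)
C(c) = -6*c (C(c) = c*(-2 - 4) = c*(-6) = -6*c)
(C(K) + g)² = (-6*(-8) - 42)² = (48 - 42)² = 6² = 36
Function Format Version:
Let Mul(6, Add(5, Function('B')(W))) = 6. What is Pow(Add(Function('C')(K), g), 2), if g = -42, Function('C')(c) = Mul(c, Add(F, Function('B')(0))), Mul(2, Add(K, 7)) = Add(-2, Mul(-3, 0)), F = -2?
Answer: 36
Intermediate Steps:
K = -8 (K = Add(-7, Mul(Rational(1, 2), Add(-2, Mul(-3, 0)))) = Add(-7, Mul(Rational(1, 2), Add(-2, 0))) = Add(-7, Mul(Rational(1, 2), -2)) = Add(-7, -1) = -8)
Function('B')(W) = -4 (Function('B')(W) = Add(-5, Mul(Rational(1, 6), 6)) = Add(-5, 1) = -4)
Function('C')(c) = Mul(-6, c) (Function('C')(c) = Mul(c, Add(-2, -4)) = Mul(c, -6) = Mul(-6, c))
Pow(Add(Function('C')(K), g), 2) = Pow(Add(Mul(-6, -8), -42), 2) = Pow(Add(48, -42), 2) = Pow(6, 2) = 36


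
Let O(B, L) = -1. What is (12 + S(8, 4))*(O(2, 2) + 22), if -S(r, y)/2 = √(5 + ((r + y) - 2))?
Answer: 252 - 42*√15 ≈ 89.335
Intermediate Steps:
S(r, y) = -2*√(3 + r + y) (S(r, y) = -2*√(5 + ((r + y) - 2)) = -2*√(5 + (-2 + r + y)) = -2*√(3 + r + y))
(12 + S(8, 4))*(O(2, 2) + 22) = (12 - 2*√(3 + 8 + 4))*(-1 + 22) = (12 - 2*√15)*21 = 252 - 42*√15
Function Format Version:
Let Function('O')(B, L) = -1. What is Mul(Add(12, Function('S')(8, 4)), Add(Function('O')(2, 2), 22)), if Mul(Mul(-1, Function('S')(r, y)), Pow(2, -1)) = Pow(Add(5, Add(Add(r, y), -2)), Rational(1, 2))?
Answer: Add(252, Mul(-42, Pow(15, Rational(1, 2)))) ≈ 89.335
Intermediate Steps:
Function('S')(r, y) = Mul(-2, Pow(Add(3, r, y), Rational(1, 2))) (Function('S')(r, y) = Mul(-2, Pow(Add(5, Add(Add(r, y), -2)), Rational(1, 2))) = Mul(-2, Pow(Add(5, Add(-2, r, y)), Rational(1, 2))) = Mul(-2, Pow(Add(3, r, y), Rational(1, 2))))
Mul(Add(12, Function('S')(8, 4)), Add(Function('O')(2, 2), 22)) = Mul(Add(12, Mul(-2, Pow(Add(3, 8, 4), Rational(1, 2)))), Add(-1, 22)) = Mul(Add(12, Mul(-2, Pow(15, Rational(1, 2)))), 21) = Add(252, Mul(-42, Pow(15, Rational(1, 2))))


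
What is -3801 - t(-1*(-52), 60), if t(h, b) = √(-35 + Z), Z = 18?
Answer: -3801 - I*√17 ≈ -3801.0 - 4.1231*I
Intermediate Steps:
t(h, b) = I*√17 (t(h, b) = √(-35 + 18) = √(-17) = I*√17)
-3801 - t(-1*(-52), 60) = -3801 - I*√17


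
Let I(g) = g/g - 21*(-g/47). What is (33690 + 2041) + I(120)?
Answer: 1681924/47 ≈ 35786.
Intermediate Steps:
I(g) = 1 + 21*g/47 (I(g) = 1 - (-21)*g/47 = 1 + 21*g/47)
(33690 + 2041) + I(120) = (33690 + 2041) + (1 + (21/47)*120) = 35731 + (1 + 2520/47) = 35731 + 2567/47 = 1681924/47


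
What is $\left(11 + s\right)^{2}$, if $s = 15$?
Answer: $676$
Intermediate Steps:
$\left(11 + s\right)^{2} = \left(11 + 15\right)^{2} = 26^{2} = 676$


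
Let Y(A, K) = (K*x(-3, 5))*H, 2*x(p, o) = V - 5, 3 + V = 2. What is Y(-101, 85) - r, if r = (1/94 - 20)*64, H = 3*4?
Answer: -83692/47 ≈ -1780.7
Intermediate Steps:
V = -1 (V = -3 + 2 = -1)
H = 12
r = -60128/47 (r = (1/94 - 20)*64 = -1879/94*64 = -60128/47 ≈ -1279.3)
x(p, o) = -3 (x(p, o) = (-1 - 5)/2 = (½)*(-6) = -3)
Y(A, K) = -36*K (Y(A, K) = (K*(-3))*12 = -3*K*12 = -36*K)
Y(-101, 85) - r = -36*85 - 1*(-60128/47) = -3060 + 60128/47 = -83692/47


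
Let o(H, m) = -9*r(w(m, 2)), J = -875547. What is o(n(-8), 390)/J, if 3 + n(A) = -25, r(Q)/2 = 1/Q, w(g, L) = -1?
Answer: -2/97283 ≈ -2.0559e-5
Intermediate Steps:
r(Q) = 2/Q (r(Q) = 2*(1/Q) = 2/Q)
n(A) = -28 (n(A) = -3 - 25 = -28)
o(H, m) = 18 (o(H, m) = -18/(-1) = -18*(-1) = -9*(-2) = 18)
o(n(-8), 390)/J = 18/(-875547) = 18*(-1/875547) = -2/97283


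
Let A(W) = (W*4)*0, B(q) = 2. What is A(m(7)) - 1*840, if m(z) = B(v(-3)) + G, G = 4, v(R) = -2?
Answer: -840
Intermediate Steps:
m(z) = 6 (m(z) = 2 + 4 = 6)
A(W) = 0 (A(W) = (4*W)*0 = 0)
A(m(7)) - 1*840 = 0 - 1*840 = 0 - 840 = -840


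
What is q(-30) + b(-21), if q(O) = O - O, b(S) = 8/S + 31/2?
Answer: 635/42 ≈ 15.119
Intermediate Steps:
b(S) = 31/2 + 8/S (b(S) = 8/S + 31*(1/2) = 8/S + 31/2 = 31/2 + 8/S)
q(O) = 0
q(-30) + b(-21) = 0 + (31/2 + 8/(-21)) = 0 + (31/2 + 8*(-1/21)) = 0 + (31/2 - 8/21) = 0 + 635/42 = 635/42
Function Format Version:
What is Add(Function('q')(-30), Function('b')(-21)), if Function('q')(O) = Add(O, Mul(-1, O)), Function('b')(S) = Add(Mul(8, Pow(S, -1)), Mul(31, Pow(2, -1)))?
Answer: Rational(635, 42) ≈ 15.119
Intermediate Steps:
Function('b')(S) = Add(Rational(31, 2), Mul(8, Pow(S, -1))) (Function('b')(S) = Add(Mul(8, Pow(S, -1)), Mul(31, Rational(1, 2))) = Add(Mul(8, Pow(S, -1)), Rational(31, 2)) = Add(Rational(31, 2), Mul(8, Pow(S, -1))))
Function('q')(O) = 0
Add(Function('q')(-30), Function('b')(-21)) = Add(0, Add(Rational(31, 2), Mul(8, Pow(-21, -1)))) = Add(0, Add(Rational(31, 2), Mul(8, Rational(-1, 21)))) = Add(0, Add(Rational(31, 2), Rational(-8, 21))) = Add(0, Rational(635, 42)) = Rational(635, 42)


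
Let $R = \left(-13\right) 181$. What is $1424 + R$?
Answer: $-929$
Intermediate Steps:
$R = -2353$
$1424 + R = 1424 - 2353 = -929$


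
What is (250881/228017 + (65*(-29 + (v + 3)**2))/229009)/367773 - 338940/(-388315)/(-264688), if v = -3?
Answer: -32402170890303036919/98693384807410560225357684 ≈ -3.2831e-7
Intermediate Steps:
(250881/228017 + (65*(-29 + (v + 3)**2))/229009)/367773 - 338940/(-388315)/(-264688) = (250881/228017 + (65*(-29 + (-3 + 3)**2))/229009)/367773 - 338940/(-388315)/(-264688) = (250881*(1/228017) + (65*(-29 + 0**2))*(1/229009))*(1/367773) - 338940*(-1/388315)*(-1/264688) = (250881/228017 + (65*(-29 + 0))*(1/229009))*(1/367773) + (67788/77663)*(-1/264688) = (250881/228017 + (65*(-29))*(1/229009))*(1/367773) - 16947/5139116036 = (250881/228017 - 1885*1/229009)*(1/367773) - 16947/5139116036 = (250881/228017 - 1885/229009)*(1/367773) - 16947/5139116036 = (57024194884/52217945153)*(1/367773) - 16947/5139116036 = 57024194884/19204350342754269 - 16947/5139116036 = -32402170890303036919/98693384807410560225357684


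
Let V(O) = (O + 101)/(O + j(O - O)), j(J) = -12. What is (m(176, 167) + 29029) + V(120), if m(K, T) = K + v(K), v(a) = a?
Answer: 3173369/108 ≈ 29383.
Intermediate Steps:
V(O) = (101 + O)/(-12 + O) (V(O) = (O + 101)/(O - 12) = (101 + O)/(-12 + O))
m(K, T) = 2*K (m(K, T) = K + K = 2*K)
(m(176, 167) + 29029) + V(120) = (2*176 + 29029) + (101 + 120)/(-12 + 120) = (352 + 29029) + 221/108 = 29381 + (1/108)*221 = 29381 + 221/108 = 3173369/108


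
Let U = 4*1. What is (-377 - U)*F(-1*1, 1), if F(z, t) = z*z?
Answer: -381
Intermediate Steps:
U = 4
F(z, t) = z**2
(-377 - U)*F(-1*1, 1) = (-377 - 1*4)*(-1*1)**2 = (-377 - 4)*(-1)**2 = -381*1 = -381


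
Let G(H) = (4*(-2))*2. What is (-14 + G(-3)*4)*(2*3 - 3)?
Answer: -234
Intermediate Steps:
G(H) = -16 (G(H) = -8*2 = -16)
(-14 + G(-3)*4)*(2*3 - 3) = (-14 - 16*4)*(2*3 - 3) = (-14 - 64)*(6 - 3) = -78*3 = -234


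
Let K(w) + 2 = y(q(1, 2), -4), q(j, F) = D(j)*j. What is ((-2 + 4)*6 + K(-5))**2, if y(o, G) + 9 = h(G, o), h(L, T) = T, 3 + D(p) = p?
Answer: 1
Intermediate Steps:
D(p) = -3 + p
q(j, F) = j*(-3 + j) (q(j, F) = (-3 + j)*j = j*(-3 + j))
y(o, G) = -9 + o
K(w) = -13 (K(w) = -2 + (-9 + 1*(-3 + 1)) = -2 + (-9 + 1*(-2)) = -2 + (-9 - 2) = -2 - 11 = -13)
((-2 + 4)*6 + K(-5))**2 = ((-2 + 4)*6 - 13)**2 = (2*6 - 13)**2 = (12 - 13)**2 = (-1)**2 = 1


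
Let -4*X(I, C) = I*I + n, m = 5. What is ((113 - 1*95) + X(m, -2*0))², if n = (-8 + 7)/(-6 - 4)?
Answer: 219961/1600 ≈ 137.48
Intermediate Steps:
n = ⅒ (n = -1/(-10) = -1*(-⅒) = ⅒ ≈ 0.10000)
X(I, C) = -1/40 - I²/4 (X(I, C) = -(I*I + ⅒)/4 = -(I² + ⅒)/4 = -(⅒ + I²)/4 = -1/40 - I²/4)
((113 - 1*95) + X(m, -2*0))² = ((113 - 1*95) + (-1/40 - ¼*5²))² = ((113 - 95) + (-1/40 - ¼*25))² = (18 + (-1/40 - 25/4))² = (18 - 251/40)² = (469/40)² = 219961/1600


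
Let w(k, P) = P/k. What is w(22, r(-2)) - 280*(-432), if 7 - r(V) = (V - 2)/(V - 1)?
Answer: 7983377/66 ≈ 1.2096e+5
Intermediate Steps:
r(V) = 7 - (-2 + V)/(-1 + V) (r(V) = 7 - (V - 2)/(V - 1) = 7 - (-2 + V)/(-1 + V))
w(22, r(-2)) - 280*(-432) = ((-5 + 6*(-2))/(-1 - 2))/22 - 280*(-432) = ((-5 - 12)/(-3))*(1/22) + 120960 = -⅓*(-17)*(1/22) + 120960 = (17/3)*(1/22) + 120960 = 17/66 + 120960 = 7983377/66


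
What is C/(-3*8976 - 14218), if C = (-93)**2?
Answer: -8649/41146 ≈ -0.21020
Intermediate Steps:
C = 8649
C/(-3*8976 - 14218) = 8649/(-3*8976 - 14218) = 8649/(-26928 - 14218) = 8649/(-41146) = 8649*(-1/41146) = -8649/41146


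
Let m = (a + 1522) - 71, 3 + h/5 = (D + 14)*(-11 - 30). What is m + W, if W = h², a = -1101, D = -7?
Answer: 2102850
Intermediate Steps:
h = -1450 (h = -15 + 5*((-7 + 14)*(-11 - 30)) = -15 + 5*(7*(-41)) = -15 + 5*(-287) = -15 - 1435 = -1450)
m = 350 (m = (-1101 + 1522) - 71 = 421 - 71 = 350)
W = 2102500 (W = (-1450)² = 2102500)
m + W = 350 + 2102500 = 2102850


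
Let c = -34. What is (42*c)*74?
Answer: -105672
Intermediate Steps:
(42*c)*74 = (42*(-34))*74 = -1428*74 = -105672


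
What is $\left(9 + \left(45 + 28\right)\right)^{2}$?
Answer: $6724$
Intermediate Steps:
$\left(9 + \left(45 + 28\right)\right)^{2} = \left(9 + 73\right)^{2} = 82^{2} = 6724$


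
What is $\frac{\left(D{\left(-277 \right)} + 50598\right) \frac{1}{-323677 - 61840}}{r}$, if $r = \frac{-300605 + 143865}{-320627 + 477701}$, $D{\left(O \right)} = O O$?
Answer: $\frac{9999880599}{30212967290} \approx 0.33098$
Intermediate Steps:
$D{\left(O \right)} = O^{2}$
$r = - \frac{78370}{78537}$ ($r = - \frac{156740}{157074} = \left(-156740\right) \frac{1}{157074} = - \frac{78370}{78537} \approx -0.99787$)
$\frac{\left(D{\left(-277 \right)} + 50598\right) \frac{1}{-323677 - 61840}}{r} = \frac{\left(\left(-277\right)^{2} + 50598\right) \frac{1}{-323677 - 61840}}{- \frac{78370}{78537}} = \frac{76729 + 50598}{-385517} \left(- \frac{78537}{78370}\right) = 127327 \left(- \frac{1}{385517}\right) \left(- \frac{78537}{78370}\right) = \left(- \frac{127327}{385517}\right) \left(- \frac{78537}{78370}\right) = \frac{9999880599}{30212967290}$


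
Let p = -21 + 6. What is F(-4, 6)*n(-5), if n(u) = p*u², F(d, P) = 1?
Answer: -375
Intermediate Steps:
p = -15
n(u) = -15*u²
F(-4, 6)*n(-5) = 1*(-15*(-5)²) = 1*(-15*25) = 1*(-375) = -375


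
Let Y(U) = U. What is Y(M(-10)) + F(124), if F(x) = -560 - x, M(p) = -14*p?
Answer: -544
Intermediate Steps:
Y(M(-10)) + F(124) = -14*(-10) + (-560 - 1*124) = 140 + (-560 - 124) = 140 - 684 = -544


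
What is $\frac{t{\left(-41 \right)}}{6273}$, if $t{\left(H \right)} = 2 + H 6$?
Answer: $- \frac{244}{6273} \approx -0.038897$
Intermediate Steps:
$t{\left(H \right)} = 2 + 6 H$
$\frac{t{\left(-41 \right)}}{6273} = \frac{2 + 6 \left(-41\right)}{6273} = \left(2 - 246\right) \frac{1}{6273} = \left(-244\right) \frac{1}{6273} = - \frac{244}{6273}$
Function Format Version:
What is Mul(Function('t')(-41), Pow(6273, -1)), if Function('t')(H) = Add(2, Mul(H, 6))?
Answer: Rational(-244, 6273) ≈ -0.038897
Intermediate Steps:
Function('t')(H) = Add(2, Mul(6, H))
Mul(Function('t')(-41), Pow(6273, -1)) = Mul(Add(2, Mul(6, -41)), Pow(6273, -1)) = Mul(Add(2, -246), Rational(1, 6273)) = Mul(-244, Rational(1, 6273)) = Rational(-244, 6273)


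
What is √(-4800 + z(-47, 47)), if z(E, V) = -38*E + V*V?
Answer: I*√805 ≈ 28.373*I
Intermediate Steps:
z(E, V) = V² - 38*E (z(E, V) = -38*E + V² = V² - 38*E)
√(-4800 + z(-47, 47)) = √(-4800 + (47² - 38*(-47))) = √(-4800 + (2209 + 1786)) = √(-4800 + 3995) = √(-805) = I*√805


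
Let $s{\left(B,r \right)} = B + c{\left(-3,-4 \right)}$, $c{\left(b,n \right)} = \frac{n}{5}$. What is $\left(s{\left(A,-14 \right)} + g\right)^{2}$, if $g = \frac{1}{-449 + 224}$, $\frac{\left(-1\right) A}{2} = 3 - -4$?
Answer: $\frac{11095561}{50625} \approx 219.17$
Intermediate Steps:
$c{\left(b,n \right)} = \frac{n}{5}$ ($c{\left(b,n \right)} = n \frac{1}{5} = \frac{n}{5}$)
$A = -14$ ($A = - 2 \left(3 - -4\right) = - 2 \left(3 + 4\right) = \left(-2\right) 7 = -14$)
$s{\left(B,r \right)} = - \frac{4}{5} + B$ ($s{\left(B,r \right)} = B + \frac{1}{5} \left(-4\right) = B - \frac{4}{5} = - \frac{4}{5} + B$)
$g = - \frac{1}{225}$ ($g = \frac{1}{-225} = - \frac{1}{225} \approx -0.0044444$)
$\left(s{\left(A,-14 \right)} + g\right)^{2} = \left(\left(- \frac{4}{5} - 14\right) - \frac{1}{225}\right)^{2} = \left(- \frac{74}{5} - \frac{1}{225}\right)^{2} = \left(- \frac{3331}{225}\right)^{2} = \frac{11095561}{50625}$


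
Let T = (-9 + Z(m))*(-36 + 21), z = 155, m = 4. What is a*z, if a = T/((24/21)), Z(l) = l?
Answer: 81375/8 ≈ 10172.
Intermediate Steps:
T = 75 (T = (-9 + 4)*(-36 + 21) = -5*(-15) = 75)
a = 525/8 (a = 75/((24/21)) = 75/((24*(1/21))) = 75/(8/7) = 75*(7/8) = 525/8 ≈ 65.625)
a*z = (525/8)*155 = 81375/8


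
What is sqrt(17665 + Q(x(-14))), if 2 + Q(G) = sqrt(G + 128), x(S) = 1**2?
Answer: sqrt(17663 + sqrt(129)) ≈ 132.94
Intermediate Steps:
x(S) = 1
Q(G) = -2 + sqrt(128 + G) (Q(G) = -2 + sqrt(G + 128) = -2 + sqrt(128 + G))
sqrt(17665 + Q(x(-14))) = sqrt(17665 + (-2 + sqrt(128 + 1))) = sqrt(17665 + (-2 + sqrt(129))) = sqrt(17663 + sqrt(129))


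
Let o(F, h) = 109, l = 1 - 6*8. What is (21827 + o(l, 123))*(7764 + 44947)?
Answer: 1156268496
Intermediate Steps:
l = -47 (l = 1 - 48 = -47)
(21827 + o(l, 123))*(7764 + 44947) = (21827 + 109)*(7764 + 44947) = 21936*52711 = 1156268496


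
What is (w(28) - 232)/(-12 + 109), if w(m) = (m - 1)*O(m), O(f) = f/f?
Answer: -205/97 ≈ -2.1134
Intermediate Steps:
O(f) = 1
w(m) = -1 + m (w(m) = (m - 1)*1 = (-1 + m)*1 = -1 + m)
(w(28) - 232)/(-12 + 109) = ((-1 + 28) - 232)/(-12 + 109) = (27 - 232)/97 = -205*1/97 = -205/97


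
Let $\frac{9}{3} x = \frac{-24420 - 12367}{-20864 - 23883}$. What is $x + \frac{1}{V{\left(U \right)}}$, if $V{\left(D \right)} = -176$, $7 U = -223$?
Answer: $\frac{6340271}{23626416} \approx 0.26836$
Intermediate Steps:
$U = - \frac{223}{7}$ ($U = \frac{1}{7} \left(-223\right) = - \frac{223}{7} \approx -31.857$)
$x = \frac{36787}{134241}$ ($x = \frac{\left(-24420 - 12367\right) \frac{1}{-20864 - 23883}}{3} = \frac{\left(-36787\right) \frac{1}{-44747}}{3} = \frac{\left(-36787\right) \left(- \frac{1}{44747}\right)}{3} = \frac{1}{3} \cdot \frac{36787}{44747} = \frac{36787}{134241} \approx 0.27404$)
$x + \frac{1}{V{\left(U \right)}} = \frac{36787}{134241} + \frac{1}{-176} = \frac{36787}{134241} - \frac{1}{176} = \frac{6340271}{23626416}$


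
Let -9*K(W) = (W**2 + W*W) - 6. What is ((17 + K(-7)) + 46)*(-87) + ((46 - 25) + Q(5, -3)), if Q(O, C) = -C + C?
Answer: -13712/3 ≈ -4570.7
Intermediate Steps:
Q(O, C) = 0
K(W) = 2/3 - 2*W**2/9 (K(W) = -((W**2 + W*W) - 6)/9 = -((W**2 + W**2) - 6)/9 = -(2*W**2 - 6)/9 = -(-6 + 2*W**2)/9 = 2/3 - 2*W**2/9)
((17 + K(-7)) + 46)*(-87) + ((46 - 25) + Q(5, -3)) = ((17 + (2/3 - 2/9*(-7)**2)) + 46)*(-87) + ((46 - 25) + 0) = ((17 + (2/3 - 2/9*49)) + 46)*(-87) + (21 + 0) = ((17 + (2/3 - 98/9)) + 46)*(-87) + 21 = ((17 - 92/9) + 46)*(-87) + 21 = (61/9 + 46)*(-87) + 21 = (475/9)*(-87) + 21 = -13775/3 + 21 = -13712/3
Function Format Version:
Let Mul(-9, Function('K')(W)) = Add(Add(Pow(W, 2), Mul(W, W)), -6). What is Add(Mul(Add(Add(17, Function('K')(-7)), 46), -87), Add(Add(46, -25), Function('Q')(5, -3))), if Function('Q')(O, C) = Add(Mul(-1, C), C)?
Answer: Rational(-13712, 3) ≈ -4570.7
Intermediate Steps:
Function('Q')(O, C) = 0
Function('K')(W) = Add(Rational(2, 3), Mul(Rational(-2, 9), Pow(W, 2))) (Function('K')(W) = Mul(Rational(-1, 9), Add(Add(Pow(W, 2), Mul(W, W)), -6)) = Mul(Rational(-1, 9), Add(Add(Pow(W, 2), Pow(W, 2)), -6)) = Mul(Rational(-1, 9), Add(Mul(2, Pow(W, 2)), -6)) = Mul(Rational(-1, 9), Add(-6, Mul(2, Pow(W, 2)))) = Add(Rational(2, 3), Mul(Rational(-2, 9), Pow(W, 2))))
Add(Mul(Add(Add(17, Function('K')(-7)), 46), -87), Add(Add(46, -25), Function('Q')(5, -3))) = Add(Mul(Add(Add(17, Add(Rational(2, 3), Mul(Rational(-2, 9), Pow(-7, 2)))), 46), -87), Add(Add(46, -25), 0)) = Add(Mul(Add(Add(17, Add(Rational(2, 3), Mul(Rational(-2, 9), 49))), 46), -87), Add(21, 0)) = Add(Mul(Add(Add(17, Add(Rational(2, 3), Rational(-98, 9))), 46), -87), 21) = Add(Mul(Add(Add(17, Rational(-92, 9)), 46), -87), 21) = Add(Mul(Add(Rational(61, 9), 46), -87), 21) = Add(Mul(Rational(475, 9), -87), 21) = Add(Rational(-13775, 3), 21) = Rational(-13712, 3)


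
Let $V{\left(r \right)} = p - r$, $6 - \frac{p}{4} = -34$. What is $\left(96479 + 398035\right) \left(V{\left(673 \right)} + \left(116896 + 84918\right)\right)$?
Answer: $99546162714$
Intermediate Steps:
$p = 160$ ($p = 24 - -136 = 24 + 136 = 160$)
$V{\left(r \right)} = 160 - r$
$\left(96479 + 398035\right) \left(V{\left(673 \right)} + \left(116896 + 84918\right)\right) = \left(96479 + 398035\right) \left(\left(160 - 673\right) + \left(116896 + 84918\right)\right) = 494514 \left(\left(160 - 673\right) + 201814\right) = 494514 \left(-513 + 201814\right) = 494514 \cdot 201301 = 99546162714$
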